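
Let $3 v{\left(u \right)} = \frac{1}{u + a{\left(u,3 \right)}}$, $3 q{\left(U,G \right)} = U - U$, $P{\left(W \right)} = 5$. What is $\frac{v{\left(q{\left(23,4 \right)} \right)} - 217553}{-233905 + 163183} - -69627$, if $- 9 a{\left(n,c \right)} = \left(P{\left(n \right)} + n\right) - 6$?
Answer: $\frac{2462189122}{35361} \approx 69630.0$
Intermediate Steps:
$q{\left(U,G \right)} = 0$ ($q{\left(U,G \right)} = \frac{U - U}{3} = \frac{1}{3} \cdot 0 = 0$)
$a{\left(n,c \right)} = \frac{1}{9} - \frac{n}{9}$ ($a{\left(n,c \right)} = - \frac{\left(5 + n\right) - 6}{9} = - \frac{-1 + n}{9} = \frac{1}{9} - \frac{n}{9}$)
$v{\left(u \right)} = \frac{1}{3 \left(\frac{1}{9} + \frac{8 u}{9}\right)}$ ($v{\left(u \right)} = \frac{1}{3 \left(u - \left(- \frac{1}{9} + \frac{u}{9}\right)\right)} = \frac{1}{3 \left(\frac{1}{9} + \frac{8 u}{9}\right)}$)
$\frac{v{\left(q{\left(23,4 \right)} \right)} - 217553}{-233905 + 163183} - -69627 = \frac{\frac{3}{1 + 8 \cdot 0} - 217553}{-233905 + 163183} - -69627 = \frac{\frac{3}{1 + 0} - 217553}{-70722} + 69627 = \left(\frac{3}{1} - 217553\right) \left(- \frac{1}{70722}\right) + 69627 = \left(3 \cdot 1 - 217553\right) \left(- \frac{1}{70722}\right) + 69627 = \left(3 - 217553\right) \left(- \frac{1}{70722}\right) + 69627 = \left(-217550\right) \left(- \frac{1}{70722}\right) + 69627 = \frac{108775}{35361} + 69627 = \frac{2462189122}{35361}$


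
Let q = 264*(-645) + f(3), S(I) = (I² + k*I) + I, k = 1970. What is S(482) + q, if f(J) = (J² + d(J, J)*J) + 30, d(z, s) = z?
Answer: 1012114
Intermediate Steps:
f(J) = 30 + 2*J² (f(J) = (J² + J*J) + 30 = (J² + J²) + 30 = 2*J² + 30 = 30 + 2*J²)
S(I) = I² + 1971*I (S(I) = (I² + 1970*I) + I = I² + 1971*I)
q = -170232 (q = 264*(-645) + (30 + 2*3²) = -170280 + (30 + 2*9) = -170280 + (30 + 18) = -170280 + 48 = -170232)
S(482) + q = 482*(1971 + 482) - 170232 = 482*2453 - 170232 = 1182346 - 170232 = 1012114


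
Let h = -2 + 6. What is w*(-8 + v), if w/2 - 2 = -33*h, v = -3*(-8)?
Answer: -4160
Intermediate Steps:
h = 4
v = 24
w = -260 (w = 4 + 2*(-33*4) = 4 + 2*(-132) = 4 - 264 = -260)
w*(-8 + v) = -260*(-8 + 24) = -260*16 = -4160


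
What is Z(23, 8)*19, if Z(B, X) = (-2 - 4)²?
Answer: 684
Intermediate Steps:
Z(B, X) = 36 (Z(B, X) = (-6)² = 36)
Z(23, 8)*19 = 36*19 = 684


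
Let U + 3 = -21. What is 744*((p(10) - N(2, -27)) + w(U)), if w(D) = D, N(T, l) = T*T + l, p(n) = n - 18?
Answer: -6696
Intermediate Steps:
p(n) = -18 + n
N(T, l) = l + T² (N(T, l) = T² + l = l + T²)
U = -24 (U = -3 - 21 = -24)
744*((p(10) - N(2, -27)) + w(U)) = 744*(((-18 + 10) - (-27 + 2²)) - 24) = 744*((-8 - (-27 + 4)) - 24) = 744*((-8 - 1*(-23)) - 24) = 744*((-8 + 23) - 24) = 744*(15 - 24) = 744*(-9) = -6696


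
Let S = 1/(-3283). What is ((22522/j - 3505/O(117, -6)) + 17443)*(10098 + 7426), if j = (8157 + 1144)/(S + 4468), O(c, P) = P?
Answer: 46306758521628410/91605549 ≈ 5.0550e+8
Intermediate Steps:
S = -1/3283 ≈ -0.00030460
j = 30535183/14668443 (j = (8157 + 1144)/(-1/3283 + 4468) = 9301/(14668443/3283) = 9301*(3283/14668443) = 30535183/14668443 ≈ 2.0817)
((22522/j - 3505/O(117, -6)) + 17443)*(10098 + 7426) = ((22522/(30535183/14668443) - 3505/(-6)) + 17443)*(10098 + 7426) = ((22522*(14668443/30535183) - 3505*(-1/6)) + 17443)*17524 = ((330362673246/30535183 + 3505/6) + 17443)*17524 = (2089201855891/183211098 + 17443)*17524 = (5284953038305/183211098)*17524 = 46306758521628410/91605549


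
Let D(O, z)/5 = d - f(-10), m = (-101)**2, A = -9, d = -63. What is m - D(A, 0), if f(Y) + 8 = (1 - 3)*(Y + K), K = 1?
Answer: 10566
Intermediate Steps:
m = 10201
f(Y) = -10 - 2*Y (f(Y) = -8 + (1 - 3)*(Y + 1) = -8 - 2*(1 + Y) = -8 + (-2 - 2*Y) = -10 - 2*Y)
D(O, z) = -365 (D(O, z) = 5*(-63 - (-10 - 2*(-10))) = 5*(-63 - (-10 + 20)) = 5*(-63 - 1*10) = 5*(-63 - 10) = 5*(-73) = -365)
m - D(A, 0) = 10201 - 1*(-365) = 10201 + 365 = 10566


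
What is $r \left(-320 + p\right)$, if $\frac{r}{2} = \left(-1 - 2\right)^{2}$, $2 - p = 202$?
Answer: $-9360$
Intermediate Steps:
$p = -200$ ($p = 2 - 202 = -200$)
$r = 18$ ($r = 2 \left(-1 - 2\right)^{2} = 2 \left(-3\right)^{2} = 2 \cdot 9 = 18$)
$r \left(-320 + p\right) = 18 \left(-320 - 200\right) = 18 \left(-520\right) = -9360$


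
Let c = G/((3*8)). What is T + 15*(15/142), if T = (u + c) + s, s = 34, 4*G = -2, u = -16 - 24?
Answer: -15119/3408 ≈ -4.4363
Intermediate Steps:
u = -40
G = -½ (G = (¼)*(-2) = -½ ≈ -0.50000)
c = -1/48 (c = -1/(2*(3*8)) = -½/24 = -½*1/24 = -1/48 ≈ -0.020833)
T = -289/48 (T = (-40 - 1/48) + 34 = -1921/48 + 34 = -289/48 ≈ -6.0208)
T + 15*(15/142) = -289/48 + 15*(15/142) = -289/48 + 225/142 = -15119/3408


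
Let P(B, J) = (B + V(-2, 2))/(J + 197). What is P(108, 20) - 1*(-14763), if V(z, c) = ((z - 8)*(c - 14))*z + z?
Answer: 3203437/217 ≈ 14762.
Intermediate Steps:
V(z, c) = z + z*(-14 + c)*(-8 + z) (V(z, c) = ((-8 + z)*(-14 + c))*z + z = ((-14 + c)*(-8 + z))*z + z = z*(-14 + c)*(-8 + z) + z = z + z*(-14 + c)*(-8 + z))
P(B, J) = (-242 + B)/(197 + J) (P(B, J) = (B - 2*(113 - 14*(-2) - 8*2 + 2*(-2)))/(J + 197) = (B - 2*(113 + 28 - 16 - 4))/(197 + J) = (B - 2*121)/(197 + J) = (B - 242)/(197 + J) = (-242 + B)/(197 + J))
P(108, 20) - 1*(-14763) = (-242 + 108)/(197 + 20) - 1*(-14763) = -134/217 + 14763 = 3203437/217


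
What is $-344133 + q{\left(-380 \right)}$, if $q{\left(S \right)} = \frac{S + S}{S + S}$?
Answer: $-344132$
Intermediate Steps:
$q{\left(S \right)} = 1$ ($q{\left(S \right)} = \frac{2 S}{2 S} = 2 S \frac{1}{2 S} = 1$)
$-344133 + q{\left(-380 \right)} = -344133 + 1 = -344132$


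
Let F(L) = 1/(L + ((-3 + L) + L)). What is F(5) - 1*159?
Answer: -1907/12 ≈ -158.92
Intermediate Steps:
F(L) = 1/(-3 + 3*L) (F(L) = 1/(L + (-3 + 2*L)) = 1/(-3 + 3*L))
F(5) - 1*159 = 1/(3*(-1 + 5)) - 1*159 = (⅓)/4 - 159 = (⅓)*(¼) - 159 = 1/12 - 159 = -1907/12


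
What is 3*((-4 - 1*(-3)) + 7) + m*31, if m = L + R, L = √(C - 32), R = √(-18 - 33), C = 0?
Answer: 18 + 31*I*√51 + 124*I*√2 ≈ 18.0 + 396.75*I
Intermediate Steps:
R = I*√51 (R = √(-51) = I*√51 ≈ 7.1414*I)
L = 4*I*√2 (L = √(0 - 32) = √(-32) = 4*I*√2 ≈ 5.6569*I)
m = I*√51 + 4*I*√2 (m = 4*I*√2 + I*√51 = I*√51 + 4*I*√2 ≈ 12.798*I)
3*((-4 - 1*(-3)) + 7) + m*31 = 3*((-4 - 1*(-3)) + 7) + (I*(√51 + 4*√2))*31 = 3*((-4 + 3) + 7) + 31*I*(√51 + 4*√2) = 3*(-1 + 7) + 31*I*(√51 + 4*√2) = 3*6 + 31*I*(√51 + 4*√2) = 18 + 31*I*(√51 + 4*√2)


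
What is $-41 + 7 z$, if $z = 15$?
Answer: $64$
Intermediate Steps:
$-41 + 7 z = -41 + 7 \cdot 15 = -41 + 105 = 64$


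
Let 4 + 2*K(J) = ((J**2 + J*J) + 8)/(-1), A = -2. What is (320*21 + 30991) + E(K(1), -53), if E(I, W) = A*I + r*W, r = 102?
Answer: 32319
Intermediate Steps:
K(J) = -6 - J**2 (K(J) = -2 + (((J**2 + J*J) + 8)/(-1))/2 = -2 + (((J**2 + J**2) + 8)*(-1))/2 = -2 + ((2*J**2 + 8)*(-1))/2 = -2 + ((8 + 2*J**2)*(-1))/2 = -2 + (-8 - 2*J**2)/2 = -2 + (-4 - J**2) = -6 - J**2)
E(I, W) = -2*I + 102*W
(320*21 + 30991) + E(K(1), -53) = (320*21 + 30991) + (-2*(-6 - 1*1**2) + 102*(-53)) = (6720 + 30991) + (-2*(-6 - 1*1) - 5406) = 37711 + (-2*(-6 - 1) - 5406) = 37711 + (-2*(-7) - 5406) = 37711 + (14 - 5406) = 37711 - 5392 = 32319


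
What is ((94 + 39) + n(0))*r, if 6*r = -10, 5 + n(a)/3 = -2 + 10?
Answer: -710/3 ≈ -236.67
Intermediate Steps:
n(a) = 9 (n(a) = -15 + 3*(-2 + 10) = -15 + 3*8 = -15 + 24 = 9)
r = -5/3 (r = (⅙)*(-10) = -5/3 ≈ -1.6667)
((94 + 39) + n(0))*r = ((94 + 39) + 9)*(-5/3) = (133 + 9)*(-5/3) = 142*(-5/3) = -710/3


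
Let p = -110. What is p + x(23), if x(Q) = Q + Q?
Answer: -64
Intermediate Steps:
x(Q) = 2*Q
p + x(23) = -110 + 2*23 = -110 + 46 = -64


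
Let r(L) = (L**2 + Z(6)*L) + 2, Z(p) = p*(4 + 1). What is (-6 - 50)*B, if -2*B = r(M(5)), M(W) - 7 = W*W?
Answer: 55608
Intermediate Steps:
M(W) = 7 + W**2 (M(W) = 7 + W*W = 7 + W**2)
Z(p) = 5*p (Z(p) = p*5 = 5*p)
r(L) = 2 + L**2 + 30*L (r(L) = (L**2 + (5*6)*L) + 2 = (L**2 + 30*L) + 2 = 2 + L**2 + 30*L)
B = -993 (B = -(2 + (7 + 5**2)**2 + 30*(7 + 5**2))/2 = -(2 + (7 + 25)**2 + 30*(7 + 25))/2 = -(2 + 32**2 + 30*32)/2 = -(2 + 1024 + 960)/2 = -1/2*1986 = -993)
(-6 - 50)*B = (-6 - 50)*(-993) = -56*(-993) = 55608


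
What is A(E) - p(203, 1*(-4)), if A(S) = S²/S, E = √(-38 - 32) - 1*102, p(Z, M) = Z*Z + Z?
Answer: -41514 + I*√70 ≈ -41514.0 + 8.3666*I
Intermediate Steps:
p(Z, M) = Z + Z² (p(Z, M) = Z² + Z = Z + Z²)
E = -102 + I*√70 (E = √(-70) - 102 = I*√70 - 102 = -102 + I*√70 ≈ -102.0 + 8.3666*I)
A(S) = S
A(E) - p(203, 1*(-4)) = (-102 + I*√70) - 203*(1 + 203) = (-102 + I*√70) - 203*204 = (-102 + I*√70) - 1*41412 = (-102 + I*√70) - 41412 = -41514 + I*√70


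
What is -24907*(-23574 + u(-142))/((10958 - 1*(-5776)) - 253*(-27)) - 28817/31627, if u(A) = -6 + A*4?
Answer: 19021514049367/745290255 ≈ 25522.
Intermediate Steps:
u(A) = -6 + 4*A
-24907*(-23574 + u(-142))/((10958 - 1*(-5776)) - 253*(-27)) - 28817/31627 = -24907*(-23574 + (-6 + 4*(-142)))/((10958 - 1*(-5776)) - 253*(-27)) - 28817/31627 = -24907*(-23574 + (-6 - 568))/((10958 + 5776) + 6831) - 28817*1/31627 = -24907*(-23574 - 574)/(16734 + 6831) - 28817/31627 = -24907/(23565/(-24148)) - 28817/31627 = -24907/(23565*(-1/24148)) - 28817/31627 = -24907/(-23565/24148) - 28817/31627 = -24907*(-24148/23565) - 28817/31627 = 601454236/23565 - 28817/31627 = 19021514049367/745290255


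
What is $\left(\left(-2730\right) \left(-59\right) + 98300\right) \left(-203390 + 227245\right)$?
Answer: $6187271350$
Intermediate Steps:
$\left(\left(-2730\right) \left(-59\right) + 98300\right) \left(-203390 + 227245\right) = \left(161070 + 98300\right) 23855 = 259370 \cdot 23855 = 6187271350$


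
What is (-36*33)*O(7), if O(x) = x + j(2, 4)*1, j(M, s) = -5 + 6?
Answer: -9504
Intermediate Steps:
j(M, s) = 1
O(x) = 1 + x (O(x) = x + 1*1 = x + 1 = 1 + x)
(-36*33)*O(7) = (-36*33)*(1 + 7) = -1188*8 = -9504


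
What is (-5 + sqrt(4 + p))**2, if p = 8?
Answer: 37 - 20*sqrt(3) ≈ 2.3590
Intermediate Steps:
(-5 + sqrt(4 + p))**2 = (-5 + sqrt(4 + 8))**2 = (-5 + sqrt(12))**2 = (-5 + 2*sqrt(3))**2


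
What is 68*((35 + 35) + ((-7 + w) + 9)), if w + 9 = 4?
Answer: 4556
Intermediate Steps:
w = -5 (w = -9 + 4 = -5)
68*((35 + 35) + ((-7 + w) + 9)) = 68*((35 + 35) + ((-7 - 5) + 9)) = 68*(70 + (-12 + 9)) = 68*(70 - 3) = 68*67 = 4556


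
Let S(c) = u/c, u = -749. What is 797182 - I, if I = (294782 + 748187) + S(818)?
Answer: -201053017/818 ≈ -2.4579e+5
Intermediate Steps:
S(c) = -749/c
I = 853147893/818 (I = (294782 + 748187) - 749/818 = 1042969 - 749*1/818 = 1042969 - 749/818 = 853147893/818 ≈ 1.0430e+6)
797182 - I = 797182 - 1*853147893/818 = 797182 - 853147893/818 = -201053017/818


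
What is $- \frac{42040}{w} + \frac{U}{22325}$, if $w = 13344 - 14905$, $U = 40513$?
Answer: $\frac{1001783793}{34849325} \approx 28.746$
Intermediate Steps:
$w = -1561$ ($w = 13344 - 14905 = -1561$)
$- \frac{42040}{w} + \frac{U}{22325} = - \frac{42040}{-1561} + \frac{40513}{22325} = \left(-42040\right) \left(- \frac{1}{1561}\right) + 40513 \cdot \frac{1}{22325} = \frac{42040}{1561} + \frac{40513}{22325} = \frac{1001783793}{34849325}$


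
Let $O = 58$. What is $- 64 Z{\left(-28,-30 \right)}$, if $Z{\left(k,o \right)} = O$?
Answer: $-3712$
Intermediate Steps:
$Z{\left(k,o \right)} = 58$
$- 64 Z{\left(-28,-30 \right)} = \left(-64\right) 58 = -3712$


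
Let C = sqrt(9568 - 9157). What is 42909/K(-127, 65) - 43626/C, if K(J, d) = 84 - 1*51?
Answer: 14303/11 - 14542*sqrt(411)/137 ≈ -851.64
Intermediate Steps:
K(J, d) = 33 (K(J, d) = 84 - 51 = 33)
C = sqrt(411) ≈ 20.273
42909/K(-127, 65) - 43626/C = 42909/33 - 43626*sqrt(411)/411 = 42909*(1/33) - 14542*sqrt(411)/137 = 14303/11 - 14542*sqrt(411)/137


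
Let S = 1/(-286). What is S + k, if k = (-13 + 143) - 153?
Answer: -6579/286 ≈ -23.004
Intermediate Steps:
S = -1/286 ≈ -0.0034965
k = -23 (k = 130 - 153 = -23)
S + k = -1/286 - 23 = -6579/286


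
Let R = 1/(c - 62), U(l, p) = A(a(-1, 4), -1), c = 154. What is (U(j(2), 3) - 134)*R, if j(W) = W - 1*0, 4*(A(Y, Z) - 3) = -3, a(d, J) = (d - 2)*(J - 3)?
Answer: -527/368 ≈ -1.4321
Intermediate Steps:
a(d, J) = (-3 + J)*(-2 + d) (a(d, J) = (-2 + d)*(-3 + J) = (-3 + J)*(-2 + d))
A(Y, Z) = 9/4 (A(Y, Z) = 3 + (¼)*(-3) = 3 - ¾ = 9/4)
j(W) = W (j(W) = W + 0 = W)
U(l, p) = 9/4
R = 1/92 (R = 1/(154 - 62) = 1/92 ≈ 0.010870)
(U(j(2), 3) - 134)*R = (9/4 - 134)*(1/92) = -527/4*1/92 = -527/368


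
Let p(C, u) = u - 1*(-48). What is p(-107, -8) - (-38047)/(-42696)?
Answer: 1669793/42696 ≈ 39.109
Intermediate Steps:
p(C, u) = 48 + u (p(C, u) = u + 48 = 48 + u)
p(-107, -8) - (-38047)/(-42696) = (48 - 8) - (-38047)/(-42696) = 40 - (-38047)*(-1)/42696 = 40 - 1*38047/42696 = 40 - 38047/42696 = 1669793/42696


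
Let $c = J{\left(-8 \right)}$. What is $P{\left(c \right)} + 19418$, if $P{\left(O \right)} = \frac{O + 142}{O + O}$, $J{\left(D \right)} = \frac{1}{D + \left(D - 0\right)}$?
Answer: $\frac{36565}{2} \approx 18283.0$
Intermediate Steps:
$J{\left(D \right)} = \frac{1}{2 D}$ ($J{\left(D \right)} = \frac{1}{D + \left(D + 0\right)} = \frac{1}{D + D} = \frac{1}{2 D}$)
$c = - \frac{1}{16}$ ($c = \frac{1}{2 \left(-8\right)} = \frac{1}{2} \left(- \frac{1}{8}\right) = - \frac{1}{16} \approx -0.0625$)
$P{\left(O \right)} = \frac{142 + O}{2 O}$
$P{\left(c \right)} + 19418 = \frac{142 - \frac{1}{16}}{2 \left(- \frac{1}{16}\right)} + 19418 = \frac{1}{2} \left(-16\right) \frac{2271}{16} + 19418 = - \frac{2271}{2} + 19418 = \frac{36565}{2}$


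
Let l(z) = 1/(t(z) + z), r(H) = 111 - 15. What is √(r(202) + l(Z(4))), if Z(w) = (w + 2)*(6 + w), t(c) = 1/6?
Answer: √34662/19 ≈ 9.7988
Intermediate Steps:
t(c) = ⅙
Z(w) = (2 + w)*(6 + w)
r(H) = 96
l(z) = 1/(⅙ + z)
√(r(202) + l(Z(4))) = √(96 + 6/(1 + 6*(12 + 4² + 8*4))) = √(96 + 6/(1 + 6*(12 + 16 + 32))) = √(96 + 6/(1 + 6*60)) = √(96 + 6/(1 + 360)) = √(96 + 6/361) = √(34662/361) = √34662/19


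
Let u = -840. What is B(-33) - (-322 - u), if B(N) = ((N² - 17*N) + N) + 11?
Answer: 1110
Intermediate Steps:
B(N) = 11 + N² - 16*N (B(N) = (N² - 16*N) + 11 = 11 + N² - 16*N)
B(-33) - (-322 - u) = (11 + (-33)² - 16*(-33)) - (-322 - 1*(-840)) = (11 + 1089 + 528) - (-322 + 840) = 1628 - 1*518 = 1628 - 518 = 1110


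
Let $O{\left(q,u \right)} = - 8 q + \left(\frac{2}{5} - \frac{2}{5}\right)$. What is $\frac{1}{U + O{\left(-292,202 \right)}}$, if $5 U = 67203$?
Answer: $\frac{5}{78883} \approx 6.3385 \cdot 10^{-5}$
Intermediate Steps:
$U = \frac{67203}{5}$ ($U = \frac{1}{5} \cdot 67203 = \frac{67203}{5} \approx 13441.0$)
$O{\left(q,u \right)} = - 8 q$ ($O{\left(q,u \right)} = - 8 q + \left(2 \cdot \frac{1}{5} - \frac{2}{5}\right) = - 8 q + \left(\frac{2}{5} - \frac{2}{5}\right) = - 8 q + 0 = - 8 q$)
$\frac{1}{U + O{\left(-292,202 \right)}} = \frac{1}{\frac{67203}{5} - -2336} = \frac{1}{\frac{67203}{5} + 2336} = \frac{1}{\frac{78883}{5}} = \frac{5}{78883}$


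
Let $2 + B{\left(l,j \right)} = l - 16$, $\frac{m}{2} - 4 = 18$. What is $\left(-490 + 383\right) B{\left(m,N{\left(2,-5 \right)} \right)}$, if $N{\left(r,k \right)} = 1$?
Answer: $-2782$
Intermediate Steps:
$m = 44$ ($m = 8 + 2 \cdot 18 = 8 + 36 = 44$)
$B{\left(l,j \right)} = -18 + l$ ($B{\left(l,j \right)} = -2 + \left(l - 16\right) = -2 + \left(-16 + l\right) = -18 + l$)
$\left(-490 + 383\right) B{\left(m,N{\left(2,-5 \right)} \right)} = \left(-490 + 383\right) \left(-18 + 44\right) = \left(-107\right) 26 = -2782$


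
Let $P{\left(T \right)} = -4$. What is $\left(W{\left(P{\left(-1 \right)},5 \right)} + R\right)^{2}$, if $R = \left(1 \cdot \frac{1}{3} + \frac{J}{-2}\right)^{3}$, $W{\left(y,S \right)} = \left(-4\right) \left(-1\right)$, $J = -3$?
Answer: $\frac{4818025}{46656} \approx 103.27$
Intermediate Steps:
$W{\left(y,S \right)} = 4$
$R = \frac{1331}{216}$ ($R = \left(1 \cdot \frac{1}{3} - \frac{3}{-2}\right)^{3} = \left(1 \cdot \frac{1}{3} - - \frac{3}{2}\right)^{3} = \left(\frac{1}{3} + \frac{3}{2}\right)^{3} = \left(\frac{11}{6}\right)^{3} = \frac{1331}{216} \approx 6.162$)
$\left(W{\left(P{\left(-1 \right)},5 \right)} + R\right)^{2} = \left(4 + \frac{1331}{216}\right)^{2} = \left(\frac{2195}{216}\right)^{2} = \frac{4818025}{46656}$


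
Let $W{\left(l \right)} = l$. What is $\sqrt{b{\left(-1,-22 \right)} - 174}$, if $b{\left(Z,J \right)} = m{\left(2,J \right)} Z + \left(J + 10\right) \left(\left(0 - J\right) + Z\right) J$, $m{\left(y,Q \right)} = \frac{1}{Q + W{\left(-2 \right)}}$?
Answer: $\frac{359 \sqrt{6}}{12} \approx 73.281$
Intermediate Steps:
$m{\left(y,Q \right)} = \frac{1}{-2 + Q}$ ($m{\left(y,Q \right)} = \frac{1}{Q - 2} = \frac{1}{-2 + Q}$)
$b{\left(Z,J \right)} = \frac{Z}{-2 + J} + J \left(10 + J\right) \left(Z - J\right)$ ($b{\left(Z,J \right)} = \frac{Z}{-2 + J} + \left(J + 10\right) \left(\left(0 - J\right) + Z\right) J = \frac{Z}{-2 + J} + \left(10 + J\right) \left(- J + Z\right) J = \frac{Z}{-2 + J} + \left(10 + J\right) \left(Z - J\right) J = \frac{Z}{-2 + J} + J \left(10 + J\right) \left(Z - J\right)$)
$\sqrt{b{\left(-1,-22 \right)} - 174} = \sqrt{\frac{-1 - 22 \left(-2 - 22\right) \left(- \left(-22\right)^{2} - -220 + 10 \left(-1\right) - -22\right)}{-2 - 22} - 174} = \sqrt{\frac{-1 - - 528 \left(\left(-1\right) 484 + 220 - 10 + 22\right)}{-24} - 174} = \sqrt{- \frac{-1 - - 528 \left(-484 + 220 - 10 + 22\right)}{24} - 174} = \sqrt{- \frac{-1 - \left(-528\right) \left(-252\right)}{24} - 174} = \sqrt{- \frac{-1 - 133056}{24} - 174} = \sqrt{\left(- \frac{1}{24}\right) \left(-133057\right) - 174} = \sqrt{\frac{133057}{24} - 174} = \sqrt{\frac{128881}{24}} = \frac{359 \sqrt{6}}{12}$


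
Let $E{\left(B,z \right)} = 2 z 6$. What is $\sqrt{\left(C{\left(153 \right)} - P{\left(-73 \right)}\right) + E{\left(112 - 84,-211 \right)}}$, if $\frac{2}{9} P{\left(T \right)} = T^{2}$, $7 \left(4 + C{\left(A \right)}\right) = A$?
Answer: $\frac{5 i \sqrt{207718}}{14} \approx 162.77 i$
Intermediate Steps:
$C{\left(A \right)} = -4 + \frac{A}{7}$
$P{\left(T \right)} = \frac{9 T^{2}}{2}$
$E{\left(B,z \right)} = 12 z$
$\sqrt{\left(C{\left(153 \right)} - P{\left(-73 \right)}\right) + E{\left(112 - 84,-211 \right)}} = \sqrt{\left(\left(-4 + \frac{1}{7} \cdot 153\right) - \frac{9 \left(-73\right)^{2}}{2}\right) + 12 \left(-211\right)} = \sqrt{\left(\left(-4 + \frac{153}{7}\right) - \frac{9}{2} \cdot 5329\right) - 2532} = \sqrt{\left(\frac{125}{7} - \frac{47961}{2}\right) - 2532} = \sqrt{- \frac{335477}{14} - 2532} = \sqrt{- \frac{370925}{14}} = \frac{5 i \sqrt{207718}}{14}$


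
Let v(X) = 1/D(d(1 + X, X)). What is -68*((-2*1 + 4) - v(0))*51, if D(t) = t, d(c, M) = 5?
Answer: -31212/5 ≈ -6242.4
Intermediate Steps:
v(X) = ⅕ (v(X) = 1/5 = ⅕)
-68*((-2*1 + 4) - v(0))*51 = -68*((-2*1 + 4) - 1*⅕)*51 = -68*((-2 + 4) - ⅕)*51 = -68*(2 - ⅕)*51 = -68*9/5*51 = -612/5*51 = -31212/5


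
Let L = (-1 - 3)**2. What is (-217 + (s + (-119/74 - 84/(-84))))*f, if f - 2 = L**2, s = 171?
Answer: -444921/37 ≈ -12025.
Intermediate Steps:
L = 16 (L = (-4)**2 = 16)
f = 258 (f = 2 + 16**2 = 2 + 256 = 258)
(-217 + (s + (-119/74 - 84/(-84))))*f = (-217 + (171 + (-119/74 - 84/(-84))))*258 = (-217 + (171 + (-119*1/74 - 84*(-1/84))))*258 = (-217 + (171 + (-119/74 + 1)))*258 = (-217 + (171 - 45/74))*258 = (-217 + 12609/74)*258 = -3449/74*258 = -444921/37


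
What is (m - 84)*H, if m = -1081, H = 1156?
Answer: -1346740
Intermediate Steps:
(m - 84)*H = (-1081 - 84)*1156 = -1165*1156 = -1346740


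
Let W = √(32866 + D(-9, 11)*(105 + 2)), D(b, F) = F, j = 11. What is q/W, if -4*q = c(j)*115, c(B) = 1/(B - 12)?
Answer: 115*√34043/136172 ≈ 0.15582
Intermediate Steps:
W = √34043 (W = √(32866 + 11*(105 + 2)) = √(32866 + 11*107) = √(32866 + 1177) = √34043 ≈ 184.51)
c(B) = 1/(-12 + B)
q = 115/4 (q = -115/(4*(-12 + 11)) = -115/(4*(-1)) = -(-1)*115/4 = -¼*(-115) = 115/4 ≈ 28.750)
q/W = 115/(4*(√34043)) = 115*(√34043/34043)/4 = 115*√34043/136172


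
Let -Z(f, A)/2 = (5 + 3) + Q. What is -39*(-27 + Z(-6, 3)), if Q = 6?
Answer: 2145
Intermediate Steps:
Z(f, A) = -28 (Z(f, A) = -2*((5 + 3) + 6) = -2*(8 + 6) = -2*14 = -28)
-39*(-27 + Z(-6, 3)) = -39*(-27 - 28) = -39*(-55) = 2145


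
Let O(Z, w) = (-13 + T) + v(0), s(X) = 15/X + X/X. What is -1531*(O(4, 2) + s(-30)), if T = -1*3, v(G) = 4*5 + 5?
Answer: -29089/2 ≈ -14545.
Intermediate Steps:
v(G) = 25 (v(G) = 20 + 5 = 25)
T = -3
s(X) = 1 + 15/X (s(X) = 15/X + 1 = 1 + 15/X)
O(Z, w) = 9 (O(Z, w) = (-13 - 3) + 25 = -16 + 25 = 9)
-1531*(O(4, 2) + s(-30)) = -1531*(9 + (15 - 30)/(-30)) = -1531*(9 - 1/30*(-15)) = -1531*(9 + ½) = -1531*19/2 = -29089/2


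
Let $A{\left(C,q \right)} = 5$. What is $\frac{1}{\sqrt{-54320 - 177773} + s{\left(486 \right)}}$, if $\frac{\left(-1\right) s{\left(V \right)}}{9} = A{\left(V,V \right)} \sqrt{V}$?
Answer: $- \frac{1}{405 \sqrt{6} - i \sqrt{232093}} \approx -0.00081566 - 0.00039611 i$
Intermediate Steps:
$s{\left(V \right)} = - 45 \sqrt{V}$ ($s{\left(V \right)} = - 9 \cdot 5 \sqrt{V} = - 45 \sqrt{V}$)
$\frac{1}{\sqrt{-54320 - 177773} + s{\left(486 \right)}} = \frac{1}{\sqrt{-54320 - 177773} - 45 \sqrt{486}} = \frac{1}{\sqrt{-232093} - 45 \cdot 9 \sqrt{6}} = \frac{1}{i \sqrt{232093} - 405 \sqrt{6}} = \frac{1}{- 405 \sqrt{6} + i \sqrt{232093}}$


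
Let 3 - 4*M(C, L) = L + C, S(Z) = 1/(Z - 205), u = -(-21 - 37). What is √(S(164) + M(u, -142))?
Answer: √146083/82 ≈ 4.6611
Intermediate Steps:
u = 58 (u = -1*(-58) = 58)
S(Z) = 1/(-205 + Z)
M(C, L) = ¾ - C/4 - L/4 (M(C, L) = ¾ - (L + C)/4 = ¾ - (C + L)/4 = ¾ + (-C/4 - L/4) = ¾ - C/4 - L/4)
√(S(164) + M(u, -142)) = √(1/(-205 + 164) + (¾ - ¼*58 - ¼*(-142))) = √(1/(-41) + (¾ - 29/2 + 71/2)) = √(-1/41 + 87/4) = √(3563/164) = √146083/82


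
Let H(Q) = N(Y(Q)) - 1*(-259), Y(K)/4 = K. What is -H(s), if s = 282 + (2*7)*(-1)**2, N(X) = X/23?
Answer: -7141/23 ≈ -310.48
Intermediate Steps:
Y(K) = 4*K
N(X) = X/23 (N(X) = X*(1/23) = X/23)
s = 296 (s = 282 + 14*1 = 282 + 14 = 296)
H(Q) = 259 + 4*Q/23 (H(Q) = (4*Q)/23 - 1*(-259) = 4*Q/23 + 259 = 259 + 4*Q/23)
-H(s) = -(259 + (4/23)*296) = -(259 + 1184/23) = -1*7141/23 = -7141/23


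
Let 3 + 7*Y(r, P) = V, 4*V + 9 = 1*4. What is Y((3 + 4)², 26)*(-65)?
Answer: 1105/28 ≈ 39.464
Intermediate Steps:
V = -5/4 (V = -9/4 + (1*4)/4 = -9/4 + (¼)*4 = -9/4 + 1 = -5/4 ≈ -1.2500)
Y(r, P) = -17/28 (Y(r, P) = -3/7 + (⅐)*(-5/4) = -3/7 - 5/28 = -17/28)
Y((3 + 4)², 26)*(-65) = -17/28*(-65) = 1105/28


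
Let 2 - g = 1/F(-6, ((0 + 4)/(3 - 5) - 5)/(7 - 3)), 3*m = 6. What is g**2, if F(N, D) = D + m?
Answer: 4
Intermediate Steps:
m = 2 (m = (1/3)*6 = 2)
F(N, D) = 2 + D (F(N, D) = D + 2 = 2 + D)
g = -2 (g = 2 - 1/(2 + ((0 + 4)/(3 - 5) - 5)/(7 - 3)) = 2 - 1/(2 + (4/(-2) - 5)/4) = 2 - 1/(2 + (4*(-1/2) - 5)*(1/4)) = 2 - 1/(2 + (-2 - 5)*(1/4)) = 2 - 1/(2 - 7*1/4) = 2 - 1/(2 - 7/4) = 2 - 1/1/4 = 2 - 1*4 = 2 - 4 = -2)
g**2 = (-2)**2 = 4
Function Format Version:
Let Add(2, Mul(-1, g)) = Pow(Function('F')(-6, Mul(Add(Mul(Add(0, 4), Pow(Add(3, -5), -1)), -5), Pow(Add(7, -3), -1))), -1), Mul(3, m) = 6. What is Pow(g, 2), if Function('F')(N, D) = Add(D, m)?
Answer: 4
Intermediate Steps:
m = 2 (m = Mul(Rational(1, 3), 6) = 2)
Function('F')(N, D) = Add(2, D) (Function('F')(N, D) = Add(D, 2) = Add(2, D))
g = -2 (g = Add(2, Mul(-1, Pow(Add(2, Mul(Add(Mul(Add(0, 4), Pow(Add(3, -5), -1)), -5), Pow(Add(7, -3), -1))), -1))) = Add(2, Mul(-1, Pow(Add(2, Mul(Add(Mul(4, Pow(-2, -1)), -5), Pow(4, -1))), -1))) = Add(2, Mul(-1, Pow(Add(2, Mul(Add(Mul(4, Rational(-1, 2)), -5), Rational(1, 4))), -1))) = Add(2, Mul(-1, Pow(Add(2, Mul(Add(-2, -5), Rational(1, 4))), -1))) = Add(2, Mul(-1, Pow(Add(2, Mul(-7, Rational(1, 4))), -1))) = Add(2, Mul(-1, Pow(Add(2, Rational(-7, 4)), -1))) = Add(2, Mul(-1, Pow(Rational(1, 4), -1))) = Add(2, Mul(-1, 4)) = Add(2, -4) = -2)
Pow(g, 2) = Pow(-2, 2) = 4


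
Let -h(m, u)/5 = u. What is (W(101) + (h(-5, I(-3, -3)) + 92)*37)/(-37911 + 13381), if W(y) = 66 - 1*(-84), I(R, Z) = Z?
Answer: -4109/24530 ≈ -0.16751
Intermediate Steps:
h(m, u) = -5*u
W(y) = 150 (W(y) = 66 + 84 = 150)
(W(101) + (h(-5, I(-3, -3)) + 92)*37)/(-37911 + 13381) = (150 + (-5*(-3) + 92)*37)/(-37911 + 13381) = (150 + (15 + 92)*37)/(-24530) = (150 + 107*37)*(-1/24530) = (150 + 3959)*(-1/24530) = 4109*(-1/24530) = -4109/24530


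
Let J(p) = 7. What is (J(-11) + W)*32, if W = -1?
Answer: 192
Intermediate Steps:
(J(-11) + W)*32 = (7 - 1)*32 = 6*32 = 192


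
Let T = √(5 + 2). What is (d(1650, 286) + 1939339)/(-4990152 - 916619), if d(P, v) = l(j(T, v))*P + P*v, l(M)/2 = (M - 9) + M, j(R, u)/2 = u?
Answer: -6156739/5906771 ≈ -1.0423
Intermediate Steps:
T = √7 ≈ 2.6458
j(R, u) = 2*u
l(M) = -18 + 4*M (l(M) = 2*((M - 9) + M) = 2*((-9 + M) + M) = 2*(-9 + 2*M) = -18 + 4*M)
d(P, v) = P*v + P*(-18 + 8*v) (d(P, v) = (-18 + 4*(2*v))*P + P*v = (-18 + 8*v)*P + P*v = P*(-18 + 8*v) + P*v = P*v + P*(-18 + 8*v))
(d(1650, 286) + 1939339)/(-4990152 - 916619) = (9*1650*(-2 + 286) + 1939339)/(-4990152 - 916619) = (9*1650*284 + 1939339)/(-5906771) = (4217400 + 1939339)*(-1/5906771) = 6156739*(-1/5906771) = -6156739/5906771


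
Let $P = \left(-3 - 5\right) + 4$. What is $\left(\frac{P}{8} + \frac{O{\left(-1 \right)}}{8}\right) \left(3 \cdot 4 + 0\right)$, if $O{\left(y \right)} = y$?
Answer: $- \frac{15}{2} \approx -7.5$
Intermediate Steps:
$P = -4$ ($P = -8 + 4 = -4$)
$\left(\frac{P}{8} + \frac{O{\left(-1 \right)}}{8}\right) \left(3 \cdot 4 + 0\right) = \left(- \frac{4}{8} - \frac{1}{8}\right) \left(3 \cdot 4 + 0\right) = \left(\left(-4\right) \frac{1}{8} - \frac{1}{8}\right) \left(12 + 0\right) = \left(- \frac{1}{2} - \frac{1}{8}\right) 12 = \left(- \frac{5}{8}\right) 12 = - \frac{15}{2}$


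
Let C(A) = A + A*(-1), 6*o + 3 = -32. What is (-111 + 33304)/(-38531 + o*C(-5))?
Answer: -33193/38531 ≈ -0.86146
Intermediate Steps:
o = -35/6 (o = -1/2 + (1/6)*(-32) = -1/2 - 16/3 = -35/6 ≈ -5.8333)
C(A) = 0 (C(A) = A - A = 0)
(-111 + 33304)/(-38531 + o*C(-5)) = (-111 + 33304)/(-38531 - 35/6*0) = 33193/(-38531 + 0) = 33193/(-38531) = 33193*(-1/38531) = -33193/38531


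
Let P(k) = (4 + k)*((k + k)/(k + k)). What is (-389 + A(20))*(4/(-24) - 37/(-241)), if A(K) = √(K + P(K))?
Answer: 7391/1446 - 19*√11/723 ≈ 5.0242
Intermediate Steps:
P(k) = 4 + k (P(k) = (4 + k)*((2*k)/((2*k))) = (4 + k)*((2*k)*(1/(2*k))) = (4 + k)*1 = 4 + k)
A(K) = √(4 + 2*K) (A(K) = √(K + (4 + K)) = √(4 + 2*K))
(-389 + A(20))*(4/(-24) - 37/(-241)) = (-389 + √(4 + 2*20))*(4/(-24) - 37/(-241)) = (-389 + √(4 + 40))*(4*(-1/24) - 37*(-1/241)) = (-389 + √44)*(-⅙ + 37/241) = (-389 + 2*√11)*(-19/1446) = 7391/1446 - 19*√11/723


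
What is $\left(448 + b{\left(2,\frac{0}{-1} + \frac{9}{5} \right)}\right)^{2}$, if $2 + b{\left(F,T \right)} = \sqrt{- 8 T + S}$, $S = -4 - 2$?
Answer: $\frac{\left(2230 + i \sqrt{510}\right)^{2}}{25} \approx 1.989 \cdot 10^{5} + 4028.8 i$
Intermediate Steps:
$S = -6$ ($S = -4 - 2 = -6$)
$b{\left(F,T \right)} = -2 + \sqrt{-6 - 8 T}$ ($b{\left(F,T \right)} = -2 + \sqrt{- 8 T - 6} = -2 + \sqrt{-6 - 8 T}$)
$\left(448 + b{\left(2,\frac{0}{-1} + \frac{9}{5} \right)}\right)^{2} = \left(448 - \left(2 - \sqrt{-6 - 8 \left(\frac{0}{-1} + \frac{9}{5}\right)}\right)\right)^{2} = \left(448 - \left(2 - \sqrt{-6 - 8 \left(0 \left(-1\right) + 9 \cdot \frac{1}{5}\right)}\right)\right)^{2} = \left(448 - \left(2 - \sqrt{-6 - 8 \left(0 + \frac{9}{5}\right)}\right)\right)^{2} = \left(448 - \left(2 - \sqrt{-6 - \frac{72}{5}}\right)\right)^{2} = \left(448 - \left(2 - \sqrt{- \frac{102}{5}}\right)\right)^{2} = \left(448 - \left(2 - \frac{i \sqrt{510}}{5}\right)\right)^{2} = \left(446 + \frac{i \sqrt{510}}{5}\right)^{2}$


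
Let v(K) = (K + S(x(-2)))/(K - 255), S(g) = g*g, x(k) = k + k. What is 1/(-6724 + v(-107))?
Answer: -362/2433997 ≈ -0.00014873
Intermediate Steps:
x(k) = 2*k
S(g) = g**2
v(K) = (16 + K)/(-255 + K) (v(K) = (K + (2*(-2))**2)/(K - 255) = (K + (-4)**2)/(-255 + K) = (K + 16)/(-255 + K) = (16 + K)/(-255 + K))
1/(-6724 + v(-107)) = 1/(-6724 + (16 - 107)/(-255 - 107)) = 1/(-6724 - 91/(-362)) = 1/(-6724 - 1/362*(-91)) = 1/(-6724 + 91/362) = 1/(-2433997/362) = -362/2433997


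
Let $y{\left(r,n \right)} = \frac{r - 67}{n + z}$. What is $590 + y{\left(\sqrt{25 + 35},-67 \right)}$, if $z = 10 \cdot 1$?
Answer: $\frac{33697}{57} - \frac{2 \sqrt{15}}{57} \approx 591.04$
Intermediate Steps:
$z = 10$
$y{\left(r,n \right)} = \frac{-67 + r}{10 + n}$ ($y{\left(r,n \right)} = \frac{r - 67}{n + 10} = \frac{-67 + r}{10 + n}$)
$590 + y{\left(\sqrt{25 + 35},-67 \right)} = 590 + \frac{-67 + \sqrt{25 + 35}}{10 - 67} = 590 + \frac{-67 + \sqrt{60}}{-57} = 590 - \frac{-67 + 2 \sqrt{15}}{57} = 590 + \left(\frac{67}{57} - \frac{2 \sqrt{15}}{57}\right) = \frac{33697}{57} - \frac{2 \sqrt{15}}{57}$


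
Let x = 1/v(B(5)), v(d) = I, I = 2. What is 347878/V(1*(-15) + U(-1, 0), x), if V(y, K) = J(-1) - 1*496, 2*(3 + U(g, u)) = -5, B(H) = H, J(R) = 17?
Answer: -347878/479 ≈ -726.26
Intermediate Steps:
U(g, u) = -11/2 (U(g, u) = -3 + (1/2)*(-5) = -3 - 5/2 = -11/2)
v(d) = 2
x = 1/2 ≈ 0.50000
V(y, K) = -479 (V(y, K) = 17 - 1*496 = 17 - 496 = -479)
347878/V(1*(-15) + U(-1, 0), x) = 347878/(-479) = 347878*(-1/479) = -347878/479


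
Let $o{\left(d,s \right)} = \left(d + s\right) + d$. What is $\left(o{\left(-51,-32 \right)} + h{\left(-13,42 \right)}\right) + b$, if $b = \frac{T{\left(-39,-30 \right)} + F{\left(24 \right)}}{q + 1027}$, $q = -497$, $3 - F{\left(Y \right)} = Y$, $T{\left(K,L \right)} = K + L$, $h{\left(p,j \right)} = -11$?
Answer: $- \frac{7694}{53} \approx -145.17$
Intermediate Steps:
$o{\left(d,s \right)} = s + 2 d$
$F{\left(Y \right)} = 3 - Y$
$b = - \frac{9}{53}$ ($b = \frac{\left(-39 - 30\right) + \left(3 - 24\right)}{-497 + 1027} = \frac{-69 + \left(3 - 24\right)}{530} = \left(-69 - 21\right) \frac{1}{530} = \left(-90\right) \frac{1}{530} = - \frac{9}{53} \approx -0.16981$)
$\left(o{\left(-51,-32 \right)} + h{\left(-13,42 \right)}\right) + b = \left(\left(-32 + 2 \left(-51\right)\right) - 11\right) - \frac{9}{53} = \left(\left(-32 - 102\right) - 11\right) - \frac{9}{53} = \left(-134 - 11\right) - \frac{9}{53} = -145 - \frac{9}{53} = - \frac{7694}{53}$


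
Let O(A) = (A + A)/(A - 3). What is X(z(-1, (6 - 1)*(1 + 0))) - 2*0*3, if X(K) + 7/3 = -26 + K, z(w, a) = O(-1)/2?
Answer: -337/12 ≈ -28.083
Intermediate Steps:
O(A) = 2*A/(-3 + A) (O(A) = (2*A)/(-3 + A) = 2*A/(-3 + A))
z(w, a) = ¼ (z(w, a) = (2*(-1)/(-3 - 1))/2 = (2*(-1)/(-4))*(½) = (2*(-1)*(-¼))*(½) = (½)*(½) = ¼)
X(K) = -85/3 + K (X(K) = -7/3 + (-26 + K) = -85/3 + K)
X(z(-1, (6 - 1)*(1 + 0))) - 2*0*3 = (-85/3 + ¼) - 2*0*3 = -337/12 + 0*3 = -337/12 + 0 = -337/12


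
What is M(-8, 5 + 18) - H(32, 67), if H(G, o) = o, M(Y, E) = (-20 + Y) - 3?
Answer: -98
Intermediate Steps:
M(Y, E) = -23 + Y
M(-8, 5 + 18) - H(32, 67) = (-23 - 8) - 1*67 = -31 - 67 = -98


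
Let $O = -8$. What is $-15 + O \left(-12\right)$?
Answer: $81$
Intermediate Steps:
$-15 + O \left(-12\right) = -15 - -96 = -15 + 96 = 81$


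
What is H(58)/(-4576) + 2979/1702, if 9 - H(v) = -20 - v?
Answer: 6741915/3894176 ≈ 1.7313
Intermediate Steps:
H(v) = 29 + v (H(v) = 9 - (-20 - v) = 9 + (20 + v) = 29 + v)
H(58)/(-4576) + 2979/1702 = (29 + 58)/(-4576) + 2979/1702 = 87*(-1/4576) + 2979*(1/1702) = -87/4576 + 2979/1702 = 6741915/3894176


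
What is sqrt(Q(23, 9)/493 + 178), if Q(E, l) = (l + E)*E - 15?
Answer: 5*sqrt(1744727)/493 ≈ 13.396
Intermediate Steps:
Q(E, l) = -15 + E*(E + l) (Q(E, l) = (E + l)*E - 15 = E*(E + l) - 15 = -15 + E*(E + l))
sqrt(Q(23, 9)/493 + 178) = sqrt((-15 + 23**2 + 23*9)/493 + 178) = sqrt((-15 + 529 + 207)*(1/493) + 178) = sqrt(721*(1/493) + 178) = sqrt(721/493 + 178) = sqrt(88475/493) = 5*sqrt(1744727)/493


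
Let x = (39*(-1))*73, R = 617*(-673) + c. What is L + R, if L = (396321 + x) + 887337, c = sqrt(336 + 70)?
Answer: 865570 + sqrt(406) ≈ 8.6559e+5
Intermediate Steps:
c = sqrt(406) ≈ 20.149
R = -415241 + sqrt(406) (R = 617*(-673) + sqrt(406) = -415241 + sqrt(406) ≈ -4.1522e+5)
x = -2847 (x = -39*73 = -2847)
L = 1280811 (L = (396321 - 2847) + 887337 = 393474 + 887337 = 1280811)
L + R = 1280811 + (-415241 + sqrt(406)) = 865570 + sqrt(406)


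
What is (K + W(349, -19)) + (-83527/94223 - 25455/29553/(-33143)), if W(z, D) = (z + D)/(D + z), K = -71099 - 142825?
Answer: -6580946249970710553/30763026789539 ≈ -2.1392e+5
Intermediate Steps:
K = -213924
W(z, D) = 1 (W(z, D) = (D + z)/(D + z) = 1)
(K + W(349, -19)) + (-83527/94223 - 25455/29553/(-33143)) = (-213924 + 1) + (-83527/94223 - 25455/29553/(-33143)) = -213923 + (-83527*1/94223 - 25455*1/29553*(-1/33143)) = -213923 + (-83527/94223 - 8485/9851*(-1/33143)) = -213923 + (-83527/94223 + 8485/326491693) = -213923 - 27270072159056/30763026789539 = -6580946249970710553/30763026789539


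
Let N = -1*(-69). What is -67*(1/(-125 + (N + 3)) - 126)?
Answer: 447493/53 ≈ 8443.3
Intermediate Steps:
N = 69
-67*(1/(-125 + (N + 3)) - 126) = -67*(1/(-125 + (69 + 3)) - 126) = -67*(1/(-125 + 72) - 126) = -67*(1/(-53) - 126) = -67*(-1/53 - 126) = -67*(-6679/53) = 447493/53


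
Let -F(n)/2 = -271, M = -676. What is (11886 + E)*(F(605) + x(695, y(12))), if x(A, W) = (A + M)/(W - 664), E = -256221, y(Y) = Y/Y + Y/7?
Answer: -204327994325/1543 ≈ -1.3242e+8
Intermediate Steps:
y(Y) = 1 + Y/7 (y(Y) = 1 + Y*(1/7) = 1 + Y/7)
F(n) = 542 (F(n) = -2*(-271) = 542)
x(A, W) = (-676 + A)/(-664 + W) (x(A, W) = (A - 676)/(W - 664) = (-676 + A)/(-664 + W))
(11886 + E)*(F(605) + x(695, y(12))) = (11886 - 256221)*(542 + (-676 + 695)/(-664 + (1 + (1/7)*12))) = -244335*(542 + 19/(-664 + (1 + 12/7))) = -244335*(542 + 19/(-664 + 19/7)) = -244335*(542 + 19/(-4629/7)) = -244335*(542 - 7/4629*19) = -244335*(542 - 133/4629) = -244335*2508785/4629 = -204327994325/1543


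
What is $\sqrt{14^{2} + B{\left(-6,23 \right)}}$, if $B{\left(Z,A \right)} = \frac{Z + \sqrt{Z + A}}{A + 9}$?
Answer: $\frac{\sqrt{12532 + 2 \sqrt{17}}}{8} \approx 13.998$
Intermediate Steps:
$B{\left(Z,A \right)} = \frac{Z + \sqrt{A + Z}}{9 + A}$
$\sqrt{14^{2} + B{\left(-6,23 \right)}} = \sqrt{14^{2} + \frac{-6 + \sqrt{23 - 6}}{9 + 23}} = \sqrt{196 + \frac{-6 + \sqrt{17}}{32}} = \sqrt{196 - \left(\frac{3}{16} - \frac{\sqrt{17}}{32}\right)} = \sqrt{\frac{3133}{16} + \frac{\sqrt{17}}{32}}$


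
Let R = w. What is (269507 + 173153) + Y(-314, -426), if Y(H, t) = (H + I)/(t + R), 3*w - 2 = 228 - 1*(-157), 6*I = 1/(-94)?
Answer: 74149268377/167508 ≈ 4.4266e+5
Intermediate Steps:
I = -1/564 (I = (1/6)/(-94) = (1/6)*(-1/94) = -1/564 ≈ -0.0017731)
w = 129 (w = 2/3 + (228 - 1*(-157))/3 = 2/3 + (228 + 157)/3 = 2/3 + (1/3)*385 = 2/3 + 385/3 = 129)
R = 129
Y(H, t) = (-1/564 + H)/(129 + t) (Y(H, t) = (H - 1/564)/(t + 129) = (-1/564 + H)/(129 + t))
(269507 + 173153) + Y(-314, -426) = (269507 + 173153) + (-1/564 - 314)/(129 - 426) = 442660 - 177097/564/(-297) = 442660 - 1/297*(-177097/564) = 442660 + 177097/167508 = 74149268377/167508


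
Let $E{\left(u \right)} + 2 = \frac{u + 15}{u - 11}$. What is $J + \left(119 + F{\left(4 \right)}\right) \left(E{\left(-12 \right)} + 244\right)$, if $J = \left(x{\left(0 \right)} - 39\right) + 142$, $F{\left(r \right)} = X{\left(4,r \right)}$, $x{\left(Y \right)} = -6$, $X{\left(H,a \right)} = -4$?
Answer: $27912$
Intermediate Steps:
$E{\left(u \right)} = -2 + \frac{15 + u}{-11 + u}$ ($E{\left(u \right)} = -2 + \frac{u + 15}{u - 11} = -2 + \frac{15 + u}{-11 + u}$)
$F{\left(r \right)} = -4$
$J = 97$ ($J = \left(-6 - 39\right) + 142 = -45 + 142 = 97$)
$J + \left(119 + F{\left(4 \right)}\right) \left(E{\left(-12 \right)} + 244\right) = 97 + \left(119 - 4\right) \left(\frac{37 - -12}{-11 - 12} + 244\right) = 97 + 115 \left(\frac{37 + 12}{-23} + 244\right) = 97 + 115 \left(\left(- \frac{1}{23}\right) 49 + 244\right) = 97 + 115 \left(- \frac{49}{23} + 244\right) = 97 + 115 \cdot \frac{5563}{23} = 97 + 27815 = 27912$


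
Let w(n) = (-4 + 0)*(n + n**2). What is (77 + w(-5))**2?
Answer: 9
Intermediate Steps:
w(n) = -4*n - 4*n**2 (w(n) = -4*(n + n**2) = -4*n - 4*n**2)
(77 + w(-5))**2 = (77 - 4*(-5)*(1 - 5))**2 = (77 - 4*(-5)*(-4))**2 = (77 - 80)**2 = (-3)**2 = 9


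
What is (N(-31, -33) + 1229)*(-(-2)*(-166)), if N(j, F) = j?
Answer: -397736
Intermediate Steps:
(N(-31, -33) + 1229)*(-(-2)*(-166)) = (-31 + 1229)*(-(-2)*(-166)) = 1198*(-1*332) = 1198*(-332) = -397736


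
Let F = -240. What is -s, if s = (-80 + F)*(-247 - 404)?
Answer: -208320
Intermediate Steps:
s = 208320 (s = (-80 - 240)*(-247 - 404) = -320*(-651) = 208320)
-s = -1*208320 = -208320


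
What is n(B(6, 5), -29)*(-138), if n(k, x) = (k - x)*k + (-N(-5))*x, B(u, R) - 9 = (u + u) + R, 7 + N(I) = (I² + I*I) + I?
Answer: -349416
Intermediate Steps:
N(I) = -7 + I + 2*I² (N(I) = -7 + ((I² + I*I) + I) = -7 + ((I² + I²) + I) = -7 + (2*I² + I) = -7 + (I + 2*I²) = -7 + I + 2*I²)
B(u, R) = 9 + R + 2*u (B(u, R) = 9 + ((u + u) + R) = 9 + (2*u + R) = 9 + (R + 2*u) = 9 + R + 2*u)
n(k, x) = -38*x + k*(k - x) (n(k, x) = (k - x)*k + (-(-7 - 5 + 2*(-5)²))*x = k*(k - x) + (-(-7 - 5 + 2*25))*x = k*(k - x) + (-(-7 - 5 + 50))*x = k*(k - x) + (-1*38)*x = k*(k - x) - 38*x = -38*x + k*(k - x))
n(B(6, 5), -29)*(-138) = ((9 + 5 + 2*6)² - 38*(-29) - 1*(9 + 5 + 2*6)*(-29))*(-138) = ((9 + 5 + 12)² + 1102 - 1*(9 + 5 + 12)*(-29))*(-138) = (26² + 1102 - 1*26*(-29))*(-138) = (676 + 1102 + 754)*(-138) = 2532*(-138) = -349416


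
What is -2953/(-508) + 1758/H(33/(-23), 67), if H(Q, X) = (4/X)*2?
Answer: 1870591/127 ≈ 14729.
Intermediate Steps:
H(Q, X) = 8/X
-2953/(-508) + 1758/H(33/(-23), 67) = -2953/(-508) + 1758/((8/67)) = -2953*(-1/508) + 1758/((8*(1/67))) = 2953/508 + 1758/(8/67) = 2953/508 + 1758*(67/8) = 2953/508 + 58893/4 = 1870591/127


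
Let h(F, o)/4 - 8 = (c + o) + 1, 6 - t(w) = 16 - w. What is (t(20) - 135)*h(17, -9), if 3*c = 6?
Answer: -1000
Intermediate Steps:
c = 2 (c = (1/3)*6 = 2)
t(w) = -10 + w (t(w) = 6 - (16 - w) = 6 + (-16 + w) = -10 + w)
h(F, o) = 44 + 4*o (h(F, o) = 32 + 4*((2 + o) + 1) = 32 + 4*(3 + o) = 32 + (12 + 4*o) = 44 + 4*o)
(t(20) - 135)*h(17, -9) = ((-10 + 20) - 135)*(44 + 4*(-9)) = (10 - 135)*(44 - 36) = -125*8 = -1000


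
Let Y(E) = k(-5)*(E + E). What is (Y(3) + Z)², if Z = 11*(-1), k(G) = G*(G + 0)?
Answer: 19321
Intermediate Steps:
k(G) = G² (k(G) = G*G = G²)
Z = -11
Y(E) = 50*E (Y(E) = (-5)²*(E + E) = 25*(2*E) = 50*E)
(Y(3) + Z)² = (50*3 - 11)² = (150 - 11)² = 139² = 19321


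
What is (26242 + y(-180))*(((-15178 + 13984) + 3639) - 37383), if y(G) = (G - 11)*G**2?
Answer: 215293476204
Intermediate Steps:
y(G) = G**2*(-11 + G) (y(G) = (-11 + G)*G**2 = G**2*(-11 + G))
(26242 + y(-180))*(((-15178 + 13984) + 3639) - 37383) = (26242 + (-180)**2*(-11 - 180))*(((-15178 + 13984) + 3639) - 37383) = (26242 + 32400*(-191))*((-1194 + 3639) - 37383) = (26242 - 6188400)*(2445 - 37383) = -6162158*(-34938) = 215293476204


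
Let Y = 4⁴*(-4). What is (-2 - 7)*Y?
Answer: 9216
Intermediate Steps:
Y = -1024 (Y = 256*(-4) = -1024)
(-2 - 7)*Y = (-2 - 7)*(-1024) = -9*(-1024) = 9216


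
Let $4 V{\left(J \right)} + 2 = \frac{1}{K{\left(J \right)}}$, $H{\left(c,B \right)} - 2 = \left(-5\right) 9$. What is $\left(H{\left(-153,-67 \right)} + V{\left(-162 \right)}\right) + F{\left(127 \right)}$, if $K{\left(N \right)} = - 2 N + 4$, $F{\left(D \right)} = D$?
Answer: $\frac{109553}{1312} \approx 83.501$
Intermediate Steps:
$K{\left(N \right)} = 4 - 2 N$
$H{\left(c,B \right)} = -43$ ($H{\left(c,B \right)} = 2 - 45 = -43$)
$V{\left(J \right)} = - \frac{1}{2} + \frac{1}{4 \left(4 - 2 J\right)}$
$\left(H{\left(-153,-67 \right)} + V{\left(-162 \right)}\right) + F{\left(127 \right)} = \left(-43 + \frac{7 - -648}{8 \left(-2 - 162\right)}\right) + 127 = \left(-43 + \frac{7 + 648}{8 \left(-164\right)}\right) + 127 = \left(-43 + \frac{1}{8} \left(- \frac{1}{164}\right) 655\right) + 127 = \left(-43 - \frac{655}{1312}\right) + 127 = - \frac{57071}{1312} + 127 = \frac{109553}{1312}$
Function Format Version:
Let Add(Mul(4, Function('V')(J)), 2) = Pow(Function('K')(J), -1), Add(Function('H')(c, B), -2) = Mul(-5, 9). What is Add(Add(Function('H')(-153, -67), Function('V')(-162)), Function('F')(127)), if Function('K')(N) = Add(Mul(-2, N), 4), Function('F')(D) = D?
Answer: Rational(109553, 1312) ≈ 83.501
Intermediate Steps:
Function('K')(N) = Add(4, Mul(-2, N))
Function('H')(c, B) = -43 (Function('H')(c, B) = Add(2, Mul(-5, 9)) = Add(2, -45) = -43)
Function('V')(J) = Add(Rational(-1, 2), Mul(Rational(1, 4), Pow(Add(4, Mul(-2, J)), -1)))
Add(Add(Function('H')(-153, -67), Function('V')(-162)), Function('F')(127)) = Add(Add(-43, Mul(Rational(1, 8), Pow(Add(-2, -162), -1), Add(7, Mul(-4, -162)))), 127) = Add(Add(-43, Mul(Rational(1, 8), Pow(-164, -1), Add(7, 648))), 127) = Add(Add(-43, Mul(Rational(1, 8), Rational(-1, 164), 655)), 127) = Add(Add(-43, Rational(-655, 1312)), 127) = Add(Rational(-57071, 1312), 127) = Rational(109553, 1312)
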